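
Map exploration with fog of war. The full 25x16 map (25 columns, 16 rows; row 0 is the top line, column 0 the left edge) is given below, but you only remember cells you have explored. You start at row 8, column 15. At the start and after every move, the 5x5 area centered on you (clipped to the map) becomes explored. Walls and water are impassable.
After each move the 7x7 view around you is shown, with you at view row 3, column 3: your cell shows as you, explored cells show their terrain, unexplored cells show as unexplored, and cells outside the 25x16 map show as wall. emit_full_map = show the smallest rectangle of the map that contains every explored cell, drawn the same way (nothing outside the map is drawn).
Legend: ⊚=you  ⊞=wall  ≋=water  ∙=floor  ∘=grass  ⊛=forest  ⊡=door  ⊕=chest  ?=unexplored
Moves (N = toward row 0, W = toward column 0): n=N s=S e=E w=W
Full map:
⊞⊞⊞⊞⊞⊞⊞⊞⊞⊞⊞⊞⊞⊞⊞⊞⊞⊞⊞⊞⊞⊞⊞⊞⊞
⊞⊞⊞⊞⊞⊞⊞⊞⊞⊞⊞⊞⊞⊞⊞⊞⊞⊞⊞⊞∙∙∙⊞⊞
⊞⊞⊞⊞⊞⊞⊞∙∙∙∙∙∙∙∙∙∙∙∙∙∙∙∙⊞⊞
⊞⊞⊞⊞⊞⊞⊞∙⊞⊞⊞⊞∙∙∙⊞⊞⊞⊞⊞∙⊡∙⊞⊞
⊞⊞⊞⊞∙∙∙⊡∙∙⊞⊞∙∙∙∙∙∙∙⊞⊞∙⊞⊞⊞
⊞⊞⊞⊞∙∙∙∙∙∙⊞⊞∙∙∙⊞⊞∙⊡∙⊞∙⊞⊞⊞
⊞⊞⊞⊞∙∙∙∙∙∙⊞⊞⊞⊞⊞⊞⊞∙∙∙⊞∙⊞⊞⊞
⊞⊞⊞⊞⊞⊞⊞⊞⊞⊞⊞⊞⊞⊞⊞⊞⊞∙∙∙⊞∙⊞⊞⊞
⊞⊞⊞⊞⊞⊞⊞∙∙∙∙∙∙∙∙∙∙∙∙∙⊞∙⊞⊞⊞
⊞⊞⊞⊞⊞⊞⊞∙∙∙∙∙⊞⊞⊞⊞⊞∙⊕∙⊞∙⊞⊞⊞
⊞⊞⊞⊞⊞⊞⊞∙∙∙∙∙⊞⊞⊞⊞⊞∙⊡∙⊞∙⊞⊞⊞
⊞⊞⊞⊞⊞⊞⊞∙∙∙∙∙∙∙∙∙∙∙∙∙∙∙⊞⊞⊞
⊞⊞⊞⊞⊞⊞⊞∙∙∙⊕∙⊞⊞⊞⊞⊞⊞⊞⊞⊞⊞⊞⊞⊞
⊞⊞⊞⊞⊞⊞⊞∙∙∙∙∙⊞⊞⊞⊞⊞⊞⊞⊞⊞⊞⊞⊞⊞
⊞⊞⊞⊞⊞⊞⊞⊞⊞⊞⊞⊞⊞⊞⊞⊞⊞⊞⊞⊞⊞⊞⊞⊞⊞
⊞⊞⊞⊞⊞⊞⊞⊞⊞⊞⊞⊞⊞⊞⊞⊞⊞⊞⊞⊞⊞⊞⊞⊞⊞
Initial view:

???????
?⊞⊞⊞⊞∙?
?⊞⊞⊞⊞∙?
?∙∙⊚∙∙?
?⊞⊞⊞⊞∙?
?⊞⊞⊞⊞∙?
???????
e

???????
⊞⊞⊞⊞∙∙?
⊞⊞⊞⊞∙∙?
∙∙∙⊚∙∙?
⊞⊞⊞⊞∙⊕?
⊞⊞⊞⊞∙⊡?
???????

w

???????
?⊞⊞⊞⊞∙∙
?⊞⊞⊞⊞∙∙
?∙∙⊚∙∙∙
?⊞⊞⊞⊞∙⊕
?⊞⊞⊞⊞∙⊡
???????

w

???????
?⊞⊞⊞⊞⊞∙
?⊞⊞⊞⊞⊞∙
?∙∙⊚∙∙∙
?⊞⊞⊞⊞⊞∙
?⊞⊞⊞⊞⊞∙
???????

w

???????
?⊞⊞⊞⊞⊞⊞
?⊞⊞⊞⊞⊞⊞
?∙∙⊚∙∙∙
?∙⊞⊞⊞⊞⊞
?∙⊞⊞⊞⊞⊞
???????

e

???????
⊞⊞⊞⊞⊞⊞∙
⊞⊞⊞⊞⊞⊞∙
∙∙∙⊚∙∙∙
∙⊞⊞⊞⊞⊞∙
∙⊞⊞⊞⊞⊞∙
???????

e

???????
⊞⊞⊞⊞⊞∙∙
⊞⊞⊞⊞⊞∙∙
∙∙∙⊚∙∙∙
⊞⊞⊞⊞⊞∙⊕
⊞⊞⊞⊞⊞∙⊡
???????

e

???????
⊞⊞⊞⊞∙∙?
⊞⊞⊞⊞∙∙?
∙∙∙⊚∙∙?
⊞⊞⊞⊞∙⊕?
⊞⊞⊞⊞∙⊡?
???????

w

???????
⊞⊞⊞⊞⊞∙∙
⊞⊞⊞⊞⊞∙∙
∙∙∙⊚∙∙∙
⊞⊞⊞⊞⊞∙⊕
⊞⊞⊞⊞⊞∙⊡
???????


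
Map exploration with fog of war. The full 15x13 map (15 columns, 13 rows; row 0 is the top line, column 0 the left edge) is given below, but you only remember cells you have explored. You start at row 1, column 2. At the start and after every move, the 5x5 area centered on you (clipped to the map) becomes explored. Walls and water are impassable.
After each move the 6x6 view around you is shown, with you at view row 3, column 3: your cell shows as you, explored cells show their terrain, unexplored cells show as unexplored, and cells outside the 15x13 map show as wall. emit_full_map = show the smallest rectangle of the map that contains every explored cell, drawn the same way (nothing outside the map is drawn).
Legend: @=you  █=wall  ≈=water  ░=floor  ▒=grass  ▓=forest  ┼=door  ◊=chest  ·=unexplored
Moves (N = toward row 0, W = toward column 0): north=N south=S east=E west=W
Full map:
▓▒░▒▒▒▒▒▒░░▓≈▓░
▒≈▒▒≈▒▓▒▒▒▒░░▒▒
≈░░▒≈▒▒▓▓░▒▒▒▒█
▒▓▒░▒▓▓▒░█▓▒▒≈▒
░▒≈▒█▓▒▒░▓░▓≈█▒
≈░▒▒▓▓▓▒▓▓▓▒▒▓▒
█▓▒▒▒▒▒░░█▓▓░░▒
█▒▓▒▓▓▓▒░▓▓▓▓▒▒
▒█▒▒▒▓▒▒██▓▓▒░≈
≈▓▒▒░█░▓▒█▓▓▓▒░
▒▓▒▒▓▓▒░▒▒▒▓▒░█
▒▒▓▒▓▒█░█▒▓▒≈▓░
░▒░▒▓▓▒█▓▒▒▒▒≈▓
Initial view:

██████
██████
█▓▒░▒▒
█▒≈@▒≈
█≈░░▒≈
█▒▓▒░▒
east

██████
██████
▓▒░▒▒▒
▒≈▒@≈▒
≈░░▒≈▒
▒▓▒░▒▓

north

██████
██████
██████
▓▒░@▒▒
▒≈▒▒≈▒
≈░░▒≈▒

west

██████
██████
██████
█▓▒@▒▒
█▒≈▒▒≈
█≈░░▒≈

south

██████
██████
█▓▒░▒▒
█▒≈@▒≈
█≈░░▒≈
█▒▓▒░▒

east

██████
██████
▓▒░▒▒▒
▒≈▒@≈▒
≈░░▒≈▒
▒▓▒░▒▓

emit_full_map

▓▒░▒▒▒
▒≈▒@≈▒
≈░░▒≈▒
▒▓▒░▒▓

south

██████
▓▒░▒▒▒
▒≈▒▒≈▒
≈░░@≈▒
▒▓▒░▒▓
·▒≈▒█▓


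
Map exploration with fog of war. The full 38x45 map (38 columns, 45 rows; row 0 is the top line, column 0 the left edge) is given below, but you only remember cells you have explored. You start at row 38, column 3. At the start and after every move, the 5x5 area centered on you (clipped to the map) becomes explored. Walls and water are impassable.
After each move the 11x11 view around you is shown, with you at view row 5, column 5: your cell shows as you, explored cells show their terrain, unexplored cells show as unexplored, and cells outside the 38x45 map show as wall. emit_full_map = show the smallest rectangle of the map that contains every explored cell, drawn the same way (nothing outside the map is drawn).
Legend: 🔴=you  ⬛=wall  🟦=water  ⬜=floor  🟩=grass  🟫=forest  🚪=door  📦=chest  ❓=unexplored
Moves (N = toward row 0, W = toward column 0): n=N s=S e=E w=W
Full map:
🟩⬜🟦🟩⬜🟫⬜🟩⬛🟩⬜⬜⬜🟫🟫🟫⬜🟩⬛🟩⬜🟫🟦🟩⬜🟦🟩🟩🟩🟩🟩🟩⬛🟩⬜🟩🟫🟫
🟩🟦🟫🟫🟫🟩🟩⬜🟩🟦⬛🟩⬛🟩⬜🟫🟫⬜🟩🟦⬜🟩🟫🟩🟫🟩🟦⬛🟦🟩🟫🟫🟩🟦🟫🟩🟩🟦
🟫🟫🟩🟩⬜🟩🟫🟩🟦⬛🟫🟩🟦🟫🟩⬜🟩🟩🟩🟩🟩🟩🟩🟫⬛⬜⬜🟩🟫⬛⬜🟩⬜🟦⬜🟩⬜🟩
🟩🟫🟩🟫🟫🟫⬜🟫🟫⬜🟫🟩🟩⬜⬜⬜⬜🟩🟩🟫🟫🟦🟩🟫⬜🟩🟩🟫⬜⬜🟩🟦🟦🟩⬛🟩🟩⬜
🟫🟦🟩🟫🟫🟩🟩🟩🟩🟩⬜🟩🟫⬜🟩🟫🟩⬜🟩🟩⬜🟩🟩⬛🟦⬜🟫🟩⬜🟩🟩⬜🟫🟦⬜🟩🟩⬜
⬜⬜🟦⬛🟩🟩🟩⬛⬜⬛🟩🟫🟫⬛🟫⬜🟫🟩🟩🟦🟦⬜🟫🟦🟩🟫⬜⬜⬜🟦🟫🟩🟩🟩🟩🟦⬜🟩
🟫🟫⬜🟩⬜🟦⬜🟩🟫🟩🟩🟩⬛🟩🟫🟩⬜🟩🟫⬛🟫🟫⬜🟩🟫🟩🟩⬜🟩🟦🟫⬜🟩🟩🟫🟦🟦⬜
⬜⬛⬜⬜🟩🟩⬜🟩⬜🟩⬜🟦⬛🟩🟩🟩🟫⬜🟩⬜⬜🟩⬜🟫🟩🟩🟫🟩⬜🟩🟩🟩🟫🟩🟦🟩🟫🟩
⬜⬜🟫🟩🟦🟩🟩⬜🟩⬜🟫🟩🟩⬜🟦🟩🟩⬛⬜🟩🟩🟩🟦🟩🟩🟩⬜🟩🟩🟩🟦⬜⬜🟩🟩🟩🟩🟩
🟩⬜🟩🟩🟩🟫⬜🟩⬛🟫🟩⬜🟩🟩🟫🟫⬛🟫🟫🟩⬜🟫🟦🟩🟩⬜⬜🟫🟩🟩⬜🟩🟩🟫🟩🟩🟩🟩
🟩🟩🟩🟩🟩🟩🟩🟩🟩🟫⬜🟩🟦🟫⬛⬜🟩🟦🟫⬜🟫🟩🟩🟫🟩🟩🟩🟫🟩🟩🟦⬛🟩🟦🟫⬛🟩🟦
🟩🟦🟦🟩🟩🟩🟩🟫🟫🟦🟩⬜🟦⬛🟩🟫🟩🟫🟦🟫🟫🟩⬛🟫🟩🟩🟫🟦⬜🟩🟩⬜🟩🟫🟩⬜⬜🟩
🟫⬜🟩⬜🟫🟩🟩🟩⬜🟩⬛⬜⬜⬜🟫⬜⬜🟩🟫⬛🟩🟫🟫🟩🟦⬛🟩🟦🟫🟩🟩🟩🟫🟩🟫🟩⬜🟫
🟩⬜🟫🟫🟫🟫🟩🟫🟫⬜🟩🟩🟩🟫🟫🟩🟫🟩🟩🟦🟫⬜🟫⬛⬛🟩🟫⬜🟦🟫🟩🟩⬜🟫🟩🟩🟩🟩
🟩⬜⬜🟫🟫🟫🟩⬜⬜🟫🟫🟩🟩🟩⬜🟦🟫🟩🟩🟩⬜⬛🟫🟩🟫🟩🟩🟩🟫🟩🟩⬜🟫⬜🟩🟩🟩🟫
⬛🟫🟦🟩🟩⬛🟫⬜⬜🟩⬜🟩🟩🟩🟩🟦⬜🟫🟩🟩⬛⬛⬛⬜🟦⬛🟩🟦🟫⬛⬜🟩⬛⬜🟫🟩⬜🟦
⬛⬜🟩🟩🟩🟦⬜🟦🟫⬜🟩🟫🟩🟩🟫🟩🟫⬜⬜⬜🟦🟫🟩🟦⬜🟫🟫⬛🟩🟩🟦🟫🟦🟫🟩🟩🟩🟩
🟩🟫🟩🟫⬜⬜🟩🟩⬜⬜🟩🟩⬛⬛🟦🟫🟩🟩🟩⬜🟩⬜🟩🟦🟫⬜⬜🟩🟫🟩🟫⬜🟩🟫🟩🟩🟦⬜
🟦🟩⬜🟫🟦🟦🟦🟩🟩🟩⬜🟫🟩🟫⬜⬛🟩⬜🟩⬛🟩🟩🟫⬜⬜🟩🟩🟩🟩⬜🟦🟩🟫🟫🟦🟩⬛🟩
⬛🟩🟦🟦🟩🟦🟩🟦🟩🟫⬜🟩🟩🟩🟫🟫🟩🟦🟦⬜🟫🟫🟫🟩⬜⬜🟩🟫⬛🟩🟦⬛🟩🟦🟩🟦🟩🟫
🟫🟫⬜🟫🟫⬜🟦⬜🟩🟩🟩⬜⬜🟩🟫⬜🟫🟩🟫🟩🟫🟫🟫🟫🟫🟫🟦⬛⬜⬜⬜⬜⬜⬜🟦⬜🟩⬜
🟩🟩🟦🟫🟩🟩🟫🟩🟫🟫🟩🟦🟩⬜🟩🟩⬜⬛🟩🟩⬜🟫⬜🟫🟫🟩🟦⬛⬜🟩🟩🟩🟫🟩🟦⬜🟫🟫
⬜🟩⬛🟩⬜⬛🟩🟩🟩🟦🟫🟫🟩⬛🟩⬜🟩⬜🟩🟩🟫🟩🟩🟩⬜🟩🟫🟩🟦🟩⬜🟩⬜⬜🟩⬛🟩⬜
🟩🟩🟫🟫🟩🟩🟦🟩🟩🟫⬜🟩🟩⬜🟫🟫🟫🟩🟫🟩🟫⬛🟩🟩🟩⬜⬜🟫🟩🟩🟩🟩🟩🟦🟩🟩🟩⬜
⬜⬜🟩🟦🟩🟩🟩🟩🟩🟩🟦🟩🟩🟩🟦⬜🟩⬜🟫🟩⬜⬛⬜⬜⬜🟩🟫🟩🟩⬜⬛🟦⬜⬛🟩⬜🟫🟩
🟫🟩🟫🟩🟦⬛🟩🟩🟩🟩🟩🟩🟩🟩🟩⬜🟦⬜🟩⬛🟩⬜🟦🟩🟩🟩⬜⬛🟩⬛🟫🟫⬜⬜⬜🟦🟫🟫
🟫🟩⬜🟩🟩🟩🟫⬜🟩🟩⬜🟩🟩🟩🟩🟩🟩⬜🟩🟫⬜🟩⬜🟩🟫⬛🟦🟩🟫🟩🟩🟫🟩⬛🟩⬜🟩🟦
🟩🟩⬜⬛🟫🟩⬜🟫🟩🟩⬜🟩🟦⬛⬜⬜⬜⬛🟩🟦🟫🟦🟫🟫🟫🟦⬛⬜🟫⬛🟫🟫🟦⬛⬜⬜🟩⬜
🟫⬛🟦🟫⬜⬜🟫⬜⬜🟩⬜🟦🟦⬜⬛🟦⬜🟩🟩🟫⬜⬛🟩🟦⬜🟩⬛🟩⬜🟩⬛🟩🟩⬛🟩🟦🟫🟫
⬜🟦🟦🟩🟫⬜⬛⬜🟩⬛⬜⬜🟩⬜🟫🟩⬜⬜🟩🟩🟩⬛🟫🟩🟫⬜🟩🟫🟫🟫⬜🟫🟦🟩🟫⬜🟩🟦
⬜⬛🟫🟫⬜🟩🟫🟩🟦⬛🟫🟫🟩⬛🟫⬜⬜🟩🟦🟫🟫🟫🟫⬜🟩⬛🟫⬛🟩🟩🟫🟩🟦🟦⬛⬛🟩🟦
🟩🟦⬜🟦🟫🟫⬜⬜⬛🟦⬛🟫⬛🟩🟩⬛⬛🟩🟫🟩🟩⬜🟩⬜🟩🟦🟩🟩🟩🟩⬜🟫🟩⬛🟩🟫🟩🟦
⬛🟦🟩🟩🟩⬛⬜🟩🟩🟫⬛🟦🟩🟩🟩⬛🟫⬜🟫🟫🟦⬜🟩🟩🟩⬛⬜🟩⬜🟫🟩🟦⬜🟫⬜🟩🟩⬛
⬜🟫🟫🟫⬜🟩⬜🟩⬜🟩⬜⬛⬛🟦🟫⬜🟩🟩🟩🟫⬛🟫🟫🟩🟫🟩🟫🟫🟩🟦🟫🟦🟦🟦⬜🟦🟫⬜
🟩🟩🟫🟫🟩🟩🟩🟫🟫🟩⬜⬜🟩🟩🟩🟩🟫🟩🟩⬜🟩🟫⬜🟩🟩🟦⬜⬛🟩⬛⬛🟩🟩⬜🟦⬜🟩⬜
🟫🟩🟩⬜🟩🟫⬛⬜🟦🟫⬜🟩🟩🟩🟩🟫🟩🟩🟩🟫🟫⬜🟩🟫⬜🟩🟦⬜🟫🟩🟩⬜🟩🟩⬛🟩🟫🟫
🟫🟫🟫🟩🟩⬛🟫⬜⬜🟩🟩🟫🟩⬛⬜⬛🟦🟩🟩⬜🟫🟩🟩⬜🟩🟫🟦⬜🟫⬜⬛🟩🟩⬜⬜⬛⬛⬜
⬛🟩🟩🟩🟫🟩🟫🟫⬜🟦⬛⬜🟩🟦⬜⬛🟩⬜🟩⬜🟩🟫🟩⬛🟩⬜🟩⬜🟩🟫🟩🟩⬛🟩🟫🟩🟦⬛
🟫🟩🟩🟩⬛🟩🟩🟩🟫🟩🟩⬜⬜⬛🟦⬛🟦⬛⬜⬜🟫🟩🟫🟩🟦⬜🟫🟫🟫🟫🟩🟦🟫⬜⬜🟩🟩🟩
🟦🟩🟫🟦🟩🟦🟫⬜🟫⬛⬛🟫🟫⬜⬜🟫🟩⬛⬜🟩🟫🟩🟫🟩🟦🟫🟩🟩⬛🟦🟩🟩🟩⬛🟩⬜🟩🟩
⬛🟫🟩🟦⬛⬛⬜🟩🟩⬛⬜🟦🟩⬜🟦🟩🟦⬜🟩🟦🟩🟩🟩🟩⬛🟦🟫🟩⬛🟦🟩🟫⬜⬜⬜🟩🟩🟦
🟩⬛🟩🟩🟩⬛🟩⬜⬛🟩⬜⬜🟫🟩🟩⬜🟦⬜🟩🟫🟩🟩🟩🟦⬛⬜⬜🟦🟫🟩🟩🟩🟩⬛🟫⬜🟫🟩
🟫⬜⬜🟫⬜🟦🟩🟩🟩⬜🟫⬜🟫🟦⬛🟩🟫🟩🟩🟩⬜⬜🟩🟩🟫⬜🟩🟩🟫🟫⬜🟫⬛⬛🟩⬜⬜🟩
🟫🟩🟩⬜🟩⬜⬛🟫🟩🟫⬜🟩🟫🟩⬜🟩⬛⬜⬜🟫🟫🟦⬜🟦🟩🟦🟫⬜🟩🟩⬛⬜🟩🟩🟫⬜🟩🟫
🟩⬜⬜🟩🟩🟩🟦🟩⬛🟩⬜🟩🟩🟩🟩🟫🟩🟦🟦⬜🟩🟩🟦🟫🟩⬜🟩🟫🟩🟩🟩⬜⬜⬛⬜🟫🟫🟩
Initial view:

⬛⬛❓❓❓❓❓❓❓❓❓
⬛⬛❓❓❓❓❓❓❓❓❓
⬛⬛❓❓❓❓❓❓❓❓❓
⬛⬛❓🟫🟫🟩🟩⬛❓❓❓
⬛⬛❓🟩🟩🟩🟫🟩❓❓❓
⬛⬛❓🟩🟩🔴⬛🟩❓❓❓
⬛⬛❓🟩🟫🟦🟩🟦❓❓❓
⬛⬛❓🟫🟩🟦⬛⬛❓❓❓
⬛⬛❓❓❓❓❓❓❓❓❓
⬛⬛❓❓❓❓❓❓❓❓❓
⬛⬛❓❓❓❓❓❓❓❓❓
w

⬛⬛⬛❓❓❓❓❓❓❓❓
⬛⬛⬛❓❓❓❓❓❓❓❓
⬛⬛⬛❓❓❓❓❓❓❓❓
⬛⬛⬛🟫🟫🟫🟩🟩⬛❓❓
⬛⬛⬛⬛🟩🟩🟩🟫🟩❓❓
⬛⬛⬛🟫🟩🔴🟩⬛🟩❓❓
⬛⬛⬛🟦🟩🟫🟦🟩🟦❓❓
⬛⬛⬛⬛🟫🟩🟦⬛⬛❓❓
⬛⬛⬛❓❓❓❓❓❓❓❓
⬛⬛⬛❓❓❓❓❓❓❓❓
⬛⬛⬛❓❓❓❓❓❓❓❓

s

⬛⬛⬛❓❓❓❓❓❓❓❓
⬛⬛⬛❓❓❓❓❓❓❓❓
⬛⬛⬛🟫🟫🟫🟩🟩⬛❓❓
⬛⬛⬛⬛🟩🟩🟩🟫🟩❓❓
⬛⬛⬛🟫🟩🟩🟩⬛🟩❓❓
⬛⬛⬛🟦🟩🔴🟦🟩🟦❓❓
⬛⬛⬛⬛🟫🟩🟦⬛⬛❓❓
⬛⬛⬛🟩⬛🟩🟩🟩❓❓❓
⬛⬛⬛❓❓❓❓❓❓❓❓
⬛⬛⬛❓❓❓❓❓❓❓❓
⬛⬛⬛❓❓❓❓❓❓❓❓

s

⬛⬛⬛❓❓❓❓❓❓❓❓
⬛⬛⬛🟫🟫🟫🟩🟩⬛❓❓
⬛⬛⬛⬛🟩🟩🟩🟫🟩❓❓
⬛⬛⬛🟫🟩🟩🟩⬛🟩❓❓
⬛⬛⬛🟦🟩🟫🟦🟩🟦❓❓
⬛⬛⬛⬛🟫🔴🟦⬛⬛❓❓
⬛⬛⬛🟩⬛🟩🟩🟩❓❓❓
⬛⬛⬛🟫⬜⬜🟫⬜❓❓❓
⬛⬛⬛❓❓❓❓❓❓❓❓
⬛⬛⬛❓❓❓❓❓❓❓❓
⬛⬛⬛⬛⬛⬛⬛⬛⬛⬛⬛

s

⬛⬛⬛🟫🟫🟫🟩🟩⬛❓❓
⬛⬛⬛⬛🟩🟩🟩🟫🟩❓❓
⬛⬛⬛🟫🟩🟩🟩⬛🟩❓❓
⬛⬛⬛🟦🟩🟫🟦🟩🟦❓❓
⬛⬛⬛⬛🟫🟩🟦⬛⬛❓❓
⬛⬛⬛🟩⬛🔴🟩🟩❓❓❓
⬛⬛⬛🟫⬜⬜🟫⬜❓❓❓
⬛⬛⬛🟫🟩🟩⬜🟩❓❓❓
⬛⬛⬛❓❓❓❓❓❓❓❓
⬛⬛⬛⬛⬛⬛⬛⬛⬛⬛⬛
⬛⬛⬛⬛⬛⬛⬛⬛⬛⬛⬛

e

⬛⬛🟫🟫🟫🟩🟩⬛❓❓❓
⬛⬛⬛🟩🟩🟩🟫🟩❓❓❓
⬛⬛🟫🟩🟩🟩⬛🟩❓❓❓
⬛⬛🟦🟩🟫🟦🟩🟦❓❓❓
⬛⬛⬛🟫🟩🟦⬛⬛❓❓❓
⬛⬛🟩⬛🟩🔴🟩⬛❓❓❓
⬛⬛🟫⬜⬜🟫⬜🟦❓❓❓
⬛⬛🟫🟩🟩⬜🟩⬜❓❓❓
⬛⬛❓❓❓❓❓❓❓❓❓
⬛⬛⬛⬛⬛⬛⬛⬛⬛⬛⬛
⬛⬛⬛⬛⬛⬛⬛⬛⬛⬛⬛

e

⬛🟫🟫🟫🟩🟩⬛❓❓❓❓
⬛⬛🟩🟩🟩🟫🟩❓❓❓❓
⬛🟫🟩🟩🟩⬛🟩❓❓❓❓
⬛🟦🟩🟫🟦🟩🟦🟫❓❓❓
⬛⬛🟫🟩🟦⬛⬛⬜❓❓❓
⬛🟩⬛🟩🟩🔴⬛🟩❓❓❓
⬛🟫⬜⬜🟫⬜🟦🟩❓❓❓
⬛🟫🟩🟩⬜🟩⬜⬛❓❓❓
⬛❓❓❓❓❓❓❓❓❓❓
⬛⬛⬛⬛⬛⬛⬛⬛⬛⬛⬛
⬛⬛⬛⬛⬛⬛⬛⬛⬛⬛⬛

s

⬛⬛🟩🟩🟩🟫🟩❓❓❓❓
⬛🟫🟩🟩🟩⬛🟩❓❓❓❓
⬛🟦🟩🟫🟦🟩🟦🟫❓❓❓
⬛⬛🟫🟩🟦⬛⬛⬜❓❓❓
⬛🟩⬛🟩🟩🟩⬛🟩❓❓❓
⬛🟫⬜⬜🟫🔴🟦🟩❓❓❓
⬛🟫🟩🟩⬜🟩⬜⬛❓❓❓
⬛❓❓⬜🟩🟩🟩🟦❓❓❓
⬛⬛⬛⬛⬛⬛⬛⬛⬛⬛⬛
⬛⬛⬛⬛⬛⬛⬛⬛⬛⬛⬛
⬛⬛⬛⬛⬛⬛⬛⬛⬛⬛⬛

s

⬛🟫🟩🟩🟩⬛🟩❓❓❓❓
⬛🟦🟩🟫🟦🟩🟦🟫❓❓❓
⬛⬛🟫🟩🟦⬛⬛⬜❓❓❓
⬛🟩⬛🟩🟩🟩⬛🟩❓❓❓
⬛🟫⬜⬜🟫⬜🟦🟩❓❓❓
⬛🟫🟩🟩⬜🔴⬜⬛❓❓❓
⬛❓❓⬜🟩🟩🟩🟦❓❓❓
⬛⬛⬛⬛⬛⬛⬛⬛⬛⬛⬛
⬛⬛⬛⬛⬛⬛⬛⬛⬛⬛⬛
⬛⬛⬛⬛⬛⬛⬛⬛⬛⬛⬛
⬛⬛⬛⬛⬛⬛⬛⬛⬛⬛⬛

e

🟫🟩🟩🟩⬛🟩❓❓❓❓❓
🟦🟩🟫🟦🟩🟦🟫❓❓❓❓
⬛🟫🟩🟦⬛⬛⬜❓❓❓❓
🟩⬛🟩🟩🟩⬛🟩⬜❓❓❓
🟫⬜⬜🟫⬜🟦🟩🟩❓❓❓
🟫🟩🟩⬜🟩🔴⬛🟫❓❓❓
❓❓⬜🟩🟩🟩🟦🟩❓❓❓
⬛⬛⬛⬛⬛⬛⬛⬛⬛⬛⬛
⬛⬛⬛⬛⬛⬛⬛⬛⬛⬛⬛
⬛⬛⬛⬛⬛⬛⬛⬛⬛⬛⬛
⬛⬛⬛⬛⬛⬛⬛⬛⬛⬛⬛

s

🟦🟩🟫🟦🟩🟦🟫❓❓❓❓
⬛🟫🟩🟦⬛⬛⬜❓❓❓❓
🟩⬛🟩🟩🟩⬛🟩⬜❓❓❓
🟫⬜⬜🟫⬜🟦🟩🟩❓❓❓
🟫🟩🟩⬜🟩⬜⬛🟫❓❓❓
❓❓⬜🟩🟩🔴🟦🟩❓❓❓
⬛⬛⬛⬛⬛⬛⬛⬛⬛⬛⬛
⬛⬛⬛⬛⬛⬛⬛⬛⬛⬛⬛
⬛⬛⬛⬛⬛⬛⬛⬛⬛⬛⬛
⬛⬛⬛⬛⬛⬛⬛⬛⬛⬛⬛
⬛⬛⬛⬛⬛⬛⬛⬛⬛⬛⬛

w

⬛🟦🟩🟫🟦🟩🟦🟫❓❓❓
⬛⬛🟫🟩🟦⬛⬛⬜❓❓❓
⬛🟩⬛🟩🟩🟩⬛🟩⬜❓❓
⬛🟫⬜⬜🟫⬜🟦🟩🟩❓❓
⬛🟫🟩🟩⬜🟩⬜⬛🟫❓❓
⬛❓❓⬜🟩🔴🟩🟦🟩❓❓
⬛⬛⬛⬛⬛⬛⬛⬛⬛⬛⬛
⬛⬛⬛⬛⬛⬛⬛⬛⬛⬛⬛
⬛⬛⬛⬛⬛⬛⬛⬛⬛⬛⬛
⬛⬛⬛⬛⬛⬛⬛⬛⬛⬛⬛
⬛⬛⬛⬛⬛⬛⬛⬛⬛⬛⬛

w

⬛⬛🟦🟩🟫🟦🟩🟦🟫❓❓
⬛⬛⬛🟫🟩🟦⬛⬛⬜❓❓
⬛⬛🟩⬛🟩🟩🟩⬛🟩⬜❓
⬛⬛🟫⬜⬜🟫⬜🟦🟩🟩❓
⬛⬛🟫🟩🟩⬜🟩⬜⬛🟫❓
⬛⬛❓⬜⬜🔴🟩🟩🟦🟩❓
⬛⬛⬛⬛⬛⬛⬛⬛⬛⬛⬛
⬛⬛⬛⬛⬛⬛⬛⬛⬛⬛⬛
⬛⬛⬛⬛⬛⬛⬛⬛⬛⬛⬛
⬛⬛⬛⬛⬛⬛⬛⬛⬛⬛⬛
⬛⬛⬛⬛⬛⬛⬛⬛⬛⬛⬛

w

⬛⬛⬛🟦🟩🟫🟦🟩🟦🟫❓
⬛⬛⬛⬛🟫🟩🟦⬛⬛⬜❓
⬛⬛⬛🟩⬛🟩🟩🟩⬛🟩⬜
⬛⬛⬛🟫⬜⬜🟫⬜🟦🟩🟩
⬛⬛⬛🟫🟩🟩⬜🟩⬜⬛🟫
⬛⬛⬛🟩⬜🔴🟩🟩🟩🟦🟩
⬛⬛⬛⬛⬛⬛⬛⬛⬛⬛⬛
⬛⬛⬛⬛⬛⬛⬛⬛⬛⬛⬛
⬛⬛⬛⬛⬛⬛⬛⬛⬛⬛⬛
⬛⬛⬛⬛⬛⬛⬛⬛⬛⬛⬛
⬛⬛⬛⬛⬛⬛⬛⬛⬛⬛⬛

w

⬛⬛⬛⬛🟦🟩🟫🟦🟩🟦🟫
⬛⬛⬛⬛⬛🟫🟩🟦⬛⬛⬜
⬛⬛⬛⬛🟩⬛🟩🟩🟩⬛🟩
⬛⬛⬛⬛🟫⬜⬜🟫⬜🟦🟩
⬛⬛⬛⬛🟫🟩🟩⬜🟩⬜⬛
⬛⬛⬛⬛🟩🔴⬜🟩🟩🟩🟦
⬛⬛⬛⬛⬛⬛⬛⬛⬛⬛⬛
⬛⬛⬛⬛⬛⬛⬛⬛⬛⬛⬛
⬛⬛⬛⬛⬛⬛⬛⬛⬛⬛⬛
⬛⬛⬛⬛⬛⬛⬛⬛⬛⬛⬛
⬛⬛⬛⬛⬛⬛⬛⬛⬛⬛⬛

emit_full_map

🟫🟫🟫🟩🟩⬛❓❓
⬛🟩🟩🟩🟫🟩❓❓
🟫🟩🟩🟩⬛🟩❓❓
🟦🟩🟫🟦🟩🟦🟫❓
⬛🟫🟩🟦⬛⬛⬜❓
🟩⬛🟩🟩🟩⬛🟩⬜
🟫⬜⬜🟫⬜🟦🟩🟩
🟫🟩🟩⬜🟩⬜⬛🟫
🟩🔴⬜🟩🟩🟩🟦🟩

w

⬛⬛⬛⬛⬛🟦🟩🟫🟦🟩🟦
⬛⬛⬛⬛⬛⬛🟫🟩🟦⬛⬛
⬛⬛⬛⬛⬛🟩⬛🟩🟩🟩⬛
⬛⬛⬛⬛⬛🟫⬜⬜🟫⬜🟦
⬛⬛⬛⬛⬛🟫🟩🟩⬜🟩⬜
⬛⬛⬛⬛⬛🔴⬜⬜🟩🟩🟩
⬛⬛⬛⬛⬛⬛⬛⬛⬛⬛⬛
⬛⬛⬛⬛⬛⬛⬛⬛⬛⬛⬛
⬛⬛⬛⬛⬛⬛⬛⬛⬛⬛⬛
⬛⬛⬛⬛⬛⬛⬛⬛⬛⬛⬛
⬛⬛⬛⬛⬛⬛⬛⬛⬛⬛⬛

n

⬛⬛⬛⬛⬛🟫🟩🟩🟩⬛🟩
⬛⬛⬛⬛⬛🟦🟩🟫🟦🟩🟦
⬛⬛⬛⬛⬛⬛🟫🟩🟦⬛⬛
⬛⬛⬛⬛⬛🟩⬛🟩🟩🟩⬛
⬛⬛⬛⬛⬛🟫⬜⬜🟫⬜🟦
⬛⬛⬛⬛⬛🔴🟩🟩⬜🟩⬜
⬛⬛⬛⬛⬛🟩⬜⬜🟩🟩🟩
⬛⬛⬛⬛⬛⬛⬛⬛⬛⬛⬛
⬛⬛⬛⬛⬛⬛⬛⬛⬛⬛⬛
⬛⬛⬛⬛⬛⬛⬛⬛⬛⬛⬛
⬛⬛⬛⬛⬛⬛⬛⬛⬛⬛⬛

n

⬛⬛⬛⬛⬛⬛🟩🟩🟩🟫🟩
⬛⬛⬛⬛⬛🟫🟩🟩🟩⬛🟩
⬛⬛⬛⬛⬛🟦🟩🟫🟦🟩🟦
⬛⬛⬛⬛⬛⬛🟫🟩🟦⬛⬛
⬛⬛⬛⬛⬛🟩⬛🟩🟩🟩⬛
⬛⬛⬛⬛⬛🔴⬜⬜🟫⬜🟦
⬛⬛⬛⬛⬛🟫🟩🟩⬜🟩⬜
⬛⬛⬛⬛⬛🟩⬜⬜🟩🟩🟩
⬛⬛⬛⬛⬛⬛⬛⬛⬛⬛⬛
⬛⬛⬛⬛⬛⬛⬛⬛⬛⬛⬛
⬛⬛⬛⬛⬛⬛⬛⬛⬛⬛⬛

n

⬛⬛⬛⬛⬛🟫🟫🟫🟩🟩⬛
⬛⬛⬛⬛⬛⬛🟩🟩🟩🟫🟩
⬛⬛⬛⬛⬛🟫🟩🟩🟩⬛🟩
⬛⬛⬛⬛⬛🟦🟩🟫🟦🟩🟦
⬛⬛⬛⬛⬛⬛🟫🟩🟦⬛⬛
⬛⬛⬛⬛⬛🔴⬛🟩🟩🟩⬛
⬛⬛⬛⬛⬛🟫⬜⬜🟫⬜🟦
⬛⬛⬛⬛⬛🟫🟩🟩⬜🟩⬜
⬛⬛⬛⬛⬛🟩⬜⬜🟩🟩🟩
⬛⬛⬛⬛⬛⬛⬛⬛⬛⬛⬛
⬛⬛⬛⬛⬛⬛⬛⬛⬛⬛⬛

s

⬛⬛⬛⬛⬛⬛🟩🟩🟩🟫🟩
⬛⬛⬛⬛⬛🟫🟩🟩🟩⬛🟩
⬛⬛⬛⬛⬛🟦🟩🟫🟦🟩🟦
⬛⬛⬛⬛⬛⬛🟫🟩🟦⬛⬛
⬛⬛⬛⬛⬛🟩⬛🟩🟩🟩⬛
⬛⬛⬛⬛⬛🔴⬜⬜🟫⬜🟦
⬛⬛⬛⬛⬛🟫🟩🟩⬜🟩⬜
⬛⬛⬛⬛⬛🟩⬜⬜🟩🟩🟩
⬛⬛⬛⬛⬛⬛⬛⬛⬛⬛⬛
⬛⬛⬛⬛⬛⬛⬛⬛⬛⬛⬛
⬛⬛⬛⬛⬛⬛⬛⬛⬛⬛⬛

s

⬛⬛⬛⬛⬛🟫🟩🟩🟩⬛🟩
⬛⬛⬛⬛⬛🟦🟩🟫🟦🟩🟦
⬛⬛⬛⬛⬛⬛🟫🟩🟦⬛⬛
⬛⬛⬛⬛⬛🟩⬛🟩🟩🟩⬛
⬛⬛⬛⬛⬛🟫⬜⬜🟫⬜🟦
⬛⬛⬛⬛⬛🔴🟩🟩⬜🟩⬜
⬛⬛⬛⬛⬛🟩⬜⬜🟩🟩🟩
⬛⬛⬛⬛⬛⬛⬛⬛⬛⬛⬛
⬛⬛⬛⬛⬛⬛⬛⬛⬛⬛⬛
⬛⬛⬛⬛⬛⬛⬛⬛⬛⬛⬛
⬛⬛⬛⬛⬛⬛⬛⬛⬛⬛⬛


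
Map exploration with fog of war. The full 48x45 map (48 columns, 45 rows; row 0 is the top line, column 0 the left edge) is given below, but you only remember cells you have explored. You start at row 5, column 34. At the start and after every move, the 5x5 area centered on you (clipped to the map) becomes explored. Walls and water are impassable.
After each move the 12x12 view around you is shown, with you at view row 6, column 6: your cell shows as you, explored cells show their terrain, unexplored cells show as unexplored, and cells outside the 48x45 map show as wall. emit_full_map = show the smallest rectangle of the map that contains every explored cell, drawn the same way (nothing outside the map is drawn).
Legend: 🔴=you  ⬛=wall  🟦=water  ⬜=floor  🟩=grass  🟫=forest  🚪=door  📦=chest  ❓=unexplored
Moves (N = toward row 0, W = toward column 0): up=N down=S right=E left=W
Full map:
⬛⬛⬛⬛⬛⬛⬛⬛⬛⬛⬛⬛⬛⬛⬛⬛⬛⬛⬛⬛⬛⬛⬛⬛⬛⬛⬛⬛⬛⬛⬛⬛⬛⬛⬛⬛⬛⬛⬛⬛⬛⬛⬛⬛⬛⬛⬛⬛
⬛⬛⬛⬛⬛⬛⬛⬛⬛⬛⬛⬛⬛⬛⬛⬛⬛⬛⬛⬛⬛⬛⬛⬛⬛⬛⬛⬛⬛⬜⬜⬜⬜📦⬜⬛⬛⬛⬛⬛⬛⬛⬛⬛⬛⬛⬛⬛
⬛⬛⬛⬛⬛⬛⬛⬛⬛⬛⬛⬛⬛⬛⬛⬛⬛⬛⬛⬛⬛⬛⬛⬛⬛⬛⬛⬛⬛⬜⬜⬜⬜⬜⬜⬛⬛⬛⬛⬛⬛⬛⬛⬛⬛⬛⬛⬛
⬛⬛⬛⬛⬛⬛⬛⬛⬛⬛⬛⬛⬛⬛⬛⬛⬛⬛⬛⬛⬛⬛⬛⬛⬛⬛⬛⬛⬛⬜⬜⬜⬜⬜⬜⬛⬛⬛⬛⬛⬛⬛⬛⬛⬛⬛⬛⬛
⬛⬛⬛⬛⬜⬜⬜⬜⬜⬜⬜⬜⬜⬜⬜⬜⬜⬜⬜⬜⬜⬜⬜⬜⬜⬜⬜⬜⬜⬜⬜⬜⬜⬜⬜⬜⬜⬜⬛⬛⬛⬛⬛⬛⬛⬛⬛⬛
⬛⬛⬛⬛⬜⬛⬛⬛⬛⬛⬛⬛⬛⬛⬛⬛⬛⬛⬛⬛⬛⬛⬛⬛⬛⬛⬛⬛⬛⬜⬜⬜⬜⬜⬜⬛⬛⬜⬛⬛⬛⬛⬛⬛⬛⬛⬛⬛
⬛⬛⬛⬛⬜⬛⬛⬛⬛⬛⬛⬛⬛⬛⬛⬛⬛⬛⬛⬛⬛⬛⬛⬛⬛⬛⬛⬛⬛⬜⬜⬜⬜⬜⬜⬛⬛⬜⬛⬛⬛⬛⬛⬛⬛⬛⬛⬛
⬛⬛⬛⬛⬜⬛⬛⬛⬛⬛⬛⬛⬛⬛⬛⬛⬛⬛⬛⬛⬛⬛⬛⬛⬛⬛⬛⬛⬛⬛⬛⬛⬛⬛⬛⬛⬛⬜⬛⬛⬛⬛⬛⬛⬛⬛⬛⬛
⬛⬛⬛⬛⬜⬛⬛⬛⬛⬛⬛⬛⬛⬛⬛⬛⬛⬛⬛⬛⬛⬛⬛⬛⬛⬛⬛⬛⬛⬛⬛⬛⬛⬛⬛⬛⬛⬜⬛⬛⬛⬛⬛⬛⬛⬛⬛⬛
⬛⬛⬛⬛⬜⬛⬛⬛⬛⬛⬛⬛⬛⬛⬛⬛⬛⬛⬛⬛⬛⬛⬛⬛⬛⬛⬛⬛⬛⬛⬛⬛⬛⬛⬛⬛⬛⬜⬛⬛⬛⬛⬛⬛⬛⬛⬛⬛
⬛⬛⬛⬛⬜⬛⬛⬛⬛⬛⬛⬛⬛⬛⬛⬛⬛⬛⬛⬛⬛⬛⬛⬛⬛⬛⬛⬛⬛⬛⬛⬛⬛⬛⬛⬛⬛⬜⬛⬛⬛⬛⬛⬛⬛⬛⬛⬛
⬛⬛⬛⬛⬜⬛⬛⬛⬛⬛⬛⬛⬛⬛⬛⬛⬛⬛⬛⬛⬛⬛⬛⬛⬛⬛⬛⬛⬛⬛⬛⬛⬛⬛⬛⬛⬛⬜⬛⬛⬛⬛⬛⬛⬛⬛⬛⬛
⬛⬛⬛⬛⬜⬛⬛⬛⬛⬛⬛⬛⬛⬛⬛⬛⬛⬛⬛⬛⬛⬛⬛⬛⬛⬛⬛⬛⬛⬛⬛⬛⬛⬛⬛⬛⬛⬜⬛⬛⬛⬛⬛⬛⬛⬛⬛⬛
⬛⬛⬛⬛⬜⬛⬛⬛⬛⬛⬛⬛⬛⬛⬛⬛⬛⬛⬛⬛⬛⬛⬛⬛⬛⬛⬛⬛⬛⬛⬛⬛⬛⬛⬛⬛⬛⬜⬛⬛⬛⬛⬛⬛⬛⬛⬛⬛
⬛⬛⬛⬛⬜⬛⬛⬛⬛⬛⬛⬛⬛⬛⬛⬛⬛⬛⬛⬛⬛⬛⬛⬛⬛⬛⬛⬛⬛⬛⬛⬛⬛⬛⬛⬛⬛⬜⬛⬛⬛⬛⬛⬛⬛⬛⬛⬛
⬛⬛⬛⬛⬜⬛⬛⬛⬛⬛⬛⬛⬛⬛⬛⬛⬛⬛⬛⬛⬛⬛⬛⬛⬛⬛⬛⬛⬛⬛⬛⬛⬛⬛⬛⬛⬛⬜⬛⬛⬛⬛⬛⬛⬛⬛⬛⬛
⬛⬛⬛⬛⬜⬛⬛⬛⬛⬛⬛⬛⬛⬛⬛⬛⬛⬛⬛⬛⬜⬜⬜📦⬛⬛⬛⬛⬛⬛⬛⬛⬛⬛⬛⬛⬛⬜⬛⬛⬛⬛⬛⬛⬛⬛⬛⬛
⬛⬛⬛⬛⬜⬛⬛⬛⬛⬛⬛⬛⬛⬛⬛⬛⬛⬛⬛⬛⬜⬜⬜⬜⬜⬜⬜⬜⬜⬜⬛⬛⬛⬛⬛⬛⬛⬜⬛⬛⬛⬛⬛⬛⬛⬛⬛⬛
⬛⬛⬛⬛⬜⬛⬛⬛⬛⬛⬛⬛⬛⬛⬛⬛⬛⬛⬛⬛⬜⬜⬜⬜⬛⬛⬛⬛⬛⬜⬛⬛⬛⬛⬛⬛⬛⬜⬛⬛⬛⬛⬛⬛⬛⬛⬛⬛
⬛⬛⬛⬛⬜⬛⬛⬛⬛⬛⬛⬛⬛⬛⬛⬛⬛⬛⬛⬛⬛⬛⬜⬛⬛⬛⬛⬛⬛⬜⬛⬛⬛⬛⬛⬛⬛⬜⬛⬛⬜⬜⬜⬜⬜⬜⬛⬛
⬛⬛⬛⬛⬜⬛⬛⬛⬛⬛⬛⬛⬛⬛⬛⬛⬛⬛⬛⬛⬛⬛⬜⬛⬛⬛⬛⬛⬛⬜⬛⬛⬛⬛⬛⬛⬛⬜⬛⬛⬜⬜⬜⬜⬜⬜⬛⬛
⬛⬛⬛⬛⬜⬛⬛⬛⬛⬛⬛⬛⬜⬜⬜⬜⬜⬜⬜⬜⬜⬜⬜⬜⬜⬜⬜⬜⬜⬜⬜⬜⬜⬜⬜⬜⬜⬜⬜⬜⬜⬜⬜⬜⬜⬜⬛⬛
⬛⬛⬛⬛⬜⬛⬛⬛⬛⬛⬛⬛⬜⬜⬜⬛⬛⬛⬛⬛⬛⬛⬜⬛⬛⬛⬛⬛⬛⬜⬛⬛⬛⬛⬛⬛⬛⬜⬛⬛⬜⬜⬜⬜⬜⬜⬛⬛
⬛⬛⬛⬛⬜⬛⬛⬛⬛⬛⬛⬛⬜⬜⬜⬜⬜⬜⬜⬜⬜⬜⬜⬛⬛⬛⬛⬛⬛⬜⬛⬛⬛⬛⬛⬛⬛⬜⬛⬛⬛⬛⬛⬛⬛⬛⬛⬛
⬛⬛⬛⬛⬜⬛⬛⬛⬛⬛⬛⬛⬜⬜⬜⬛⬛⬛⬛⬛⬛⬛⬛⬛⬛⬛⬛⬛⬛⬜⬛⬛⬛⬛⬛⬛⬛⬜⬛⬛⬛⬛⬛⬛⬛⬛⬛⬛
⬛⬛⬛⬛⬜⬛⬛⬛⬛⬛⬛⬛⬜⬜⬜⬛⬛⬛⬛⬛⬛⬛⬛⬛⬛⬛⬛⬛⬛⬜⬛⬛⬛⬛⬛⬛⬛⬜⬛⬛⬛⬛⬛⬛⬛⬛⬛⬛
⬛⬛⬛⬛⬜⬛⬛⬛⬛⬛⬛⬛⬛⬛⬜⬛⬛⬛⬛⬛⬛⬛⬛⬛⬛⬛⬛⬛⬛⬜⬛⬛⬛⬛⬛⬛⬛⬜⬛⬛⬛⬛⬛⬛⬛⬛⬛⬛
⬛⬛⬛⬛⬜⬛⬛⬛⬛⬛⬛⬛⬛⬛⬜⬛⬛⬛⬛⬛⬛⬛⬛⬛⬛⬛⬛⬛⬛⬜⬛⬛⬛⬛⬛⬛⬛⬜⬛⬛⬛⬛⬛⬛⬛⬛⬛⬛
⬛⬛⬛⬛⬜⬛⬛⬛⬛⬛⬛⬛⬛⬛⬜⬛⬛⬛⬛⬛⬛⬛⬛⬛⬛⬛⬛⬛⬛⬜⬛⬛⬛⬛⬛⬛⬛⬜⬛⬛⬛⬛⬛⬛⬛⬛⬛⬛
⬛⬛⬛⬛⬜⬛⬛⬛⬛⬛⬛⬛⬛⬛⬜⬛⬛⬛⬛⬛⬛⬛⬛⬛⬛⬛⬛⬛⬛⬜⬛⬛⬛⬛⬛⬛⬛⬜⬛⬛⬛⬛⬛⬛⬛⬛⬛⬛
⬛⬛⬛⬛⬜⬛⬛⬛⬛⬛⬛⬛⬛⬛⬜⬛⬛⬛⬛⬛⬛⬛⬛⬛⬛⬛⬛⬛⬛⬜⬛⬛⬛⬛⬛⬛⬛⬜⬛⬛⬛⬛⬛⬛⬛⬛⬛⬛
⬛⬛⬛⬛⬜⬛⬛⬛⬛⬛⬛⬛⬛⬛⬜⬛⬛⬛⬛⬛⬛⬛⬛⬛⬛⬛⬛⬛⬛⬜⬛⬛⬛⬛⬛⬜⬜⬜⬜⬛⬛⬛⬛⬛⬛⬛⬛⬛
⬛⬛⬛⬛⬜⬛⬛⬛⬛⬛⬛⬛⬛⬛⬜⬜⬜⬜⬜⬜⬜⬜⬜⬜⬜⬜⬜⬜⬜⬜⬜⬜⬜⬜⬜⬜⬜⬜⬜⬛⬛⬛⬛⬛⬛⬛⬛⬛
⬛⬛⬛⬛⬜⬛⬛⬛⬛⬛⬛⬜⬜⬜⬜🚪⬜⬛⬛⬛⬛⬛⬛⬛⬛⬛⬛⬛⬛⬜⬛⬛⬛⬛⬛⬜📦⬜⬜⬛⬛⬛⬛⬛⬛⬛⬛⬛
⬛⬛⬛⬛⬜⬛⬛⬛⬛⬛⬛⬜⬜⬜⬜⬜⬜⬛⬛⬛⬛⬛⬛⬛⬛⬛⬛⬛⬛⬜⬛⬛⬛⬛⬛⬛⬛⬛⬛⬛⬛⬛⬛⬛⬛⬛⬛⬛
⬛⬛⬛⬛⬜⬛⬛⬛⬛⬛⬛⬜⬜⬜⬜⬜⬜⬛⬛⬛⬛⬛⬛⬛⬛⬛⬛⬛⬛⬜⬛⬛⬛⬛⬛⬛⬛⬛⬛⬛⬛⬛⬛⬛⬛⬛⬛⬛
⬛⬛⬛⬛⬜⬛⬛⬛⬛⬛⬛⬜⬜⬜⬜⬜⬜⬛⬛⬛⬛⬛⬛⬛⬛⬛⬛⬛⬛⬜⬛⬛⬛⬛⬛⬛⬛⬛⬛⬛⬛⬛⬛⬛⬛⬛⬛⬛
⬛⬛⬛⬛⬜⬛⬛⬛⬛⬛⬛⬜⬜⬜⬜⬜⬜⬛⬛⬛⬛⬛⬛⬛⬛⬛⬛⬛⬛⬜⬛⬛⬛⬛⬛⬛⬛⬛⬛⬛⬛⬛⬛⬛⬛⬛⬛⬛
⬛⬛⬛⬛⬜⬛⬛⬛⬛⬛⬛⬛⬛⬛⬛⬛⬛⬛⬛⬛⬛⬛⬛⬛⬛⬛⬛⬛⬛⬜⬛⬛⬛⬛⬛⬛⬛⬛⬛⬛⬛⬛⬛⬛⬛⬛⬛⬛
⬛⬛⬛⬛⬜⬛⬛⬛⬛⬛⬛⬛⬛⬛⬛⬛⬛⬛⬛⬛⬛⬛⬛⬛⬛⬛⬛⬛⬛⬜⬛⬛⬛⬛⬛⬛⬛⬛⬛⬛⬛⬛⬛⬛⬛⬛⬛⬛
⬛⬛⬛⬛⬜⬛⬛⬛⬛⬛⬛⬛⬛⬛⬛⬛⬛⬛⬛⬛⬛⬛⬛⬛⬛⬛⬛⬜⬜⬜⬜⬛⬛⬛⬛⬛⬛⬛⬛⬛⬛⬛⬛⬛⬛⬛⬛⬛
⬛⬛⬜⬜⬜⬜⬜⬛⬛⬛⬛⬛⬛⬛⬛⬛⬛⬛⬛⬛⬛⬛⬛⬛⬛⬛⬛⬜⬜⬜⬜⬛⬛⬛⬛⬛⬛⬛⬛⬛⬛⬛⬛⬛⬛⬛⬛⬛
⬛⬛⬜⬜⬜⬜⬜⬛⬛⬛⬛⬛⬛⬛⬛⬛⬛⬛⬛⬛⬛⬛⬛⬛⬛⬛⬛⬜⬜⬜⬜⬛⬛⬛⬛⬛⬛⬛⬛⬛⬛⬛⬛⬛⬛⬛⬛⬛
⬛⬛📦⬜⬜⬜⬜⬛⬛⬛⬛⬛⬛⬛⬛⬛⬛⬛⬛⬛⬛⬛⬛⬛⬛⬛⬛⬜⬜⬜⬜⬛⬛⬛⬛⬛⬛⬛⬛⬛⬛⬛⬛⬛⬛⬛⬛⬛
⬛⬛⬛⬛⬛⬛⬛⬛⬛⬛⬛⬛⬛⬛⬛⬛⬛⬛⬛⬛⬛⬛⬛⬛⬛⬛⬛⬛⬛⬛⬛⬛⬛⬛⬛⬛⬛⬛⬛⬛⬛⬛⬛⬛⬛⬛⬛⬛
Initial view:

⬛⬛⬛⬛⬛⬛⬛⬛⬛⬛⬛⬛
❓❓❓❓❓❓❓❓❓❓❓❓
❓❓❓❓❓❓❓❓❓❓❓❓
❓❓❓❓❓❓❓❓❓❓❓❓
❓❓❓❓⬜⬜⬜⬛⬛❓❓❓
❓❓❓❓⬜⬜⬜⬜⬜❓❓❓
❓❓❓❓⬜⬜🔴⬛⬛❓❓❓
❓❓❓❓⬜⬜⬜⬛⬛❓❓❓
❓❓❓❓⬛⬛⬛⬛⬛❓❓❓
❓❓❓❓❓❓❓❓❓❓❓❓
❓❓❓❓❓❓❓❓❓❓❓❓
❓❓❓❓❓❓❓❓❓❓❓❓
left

⬛⬛⬛⬛⬛⬛⬛⬛⬛⬛⬛⬛
❓❓❓❓❓❓❓❓❓❓❓❓
❓❓❓❓❓❓❓❓❓❓❓❓
❓❓❓❓❓❓❓❓❓❓❓❓
❓❓❓❓⬜⬜⬜⬜⬛⬛❓❓
❓❓❓❓⬜⬜⬜⬜⬜⬜❓❓
❓❓❓❓⬜⬜🔴⬜⬛⬛❓❓
❓❓❓❓⬜⬜⬜⬜⬛⬛❓❓
❓❓❓❓⬛⬛⬛⬛⬛⬛❓❓
❓❓❓❓❓❓❓❓❓❓❓❓
❓❓❓❓❓❓❓❓❓❓❓❓
❓❓❓❓❓❓❓❓❓❓❓❓

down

❓❓❓❓❓❓❓❓❓❓❓❓
❓❓❓❓❓❓❓❓❓❓❓❓
❓❓❓❓❓❓❓❓❓❓❓❓
❓❓❓❓⬜⬜⬜⬜⬛⬛❓❓
❓❓❓❓⬜⬜⬜⬜⬜⬜❓❓
❓❓❓❓⬜⬜⬜⬜⬛⬛❓❓
❓❓❓❓⬜⬜🔴⬜⬛⬛❓❓
❓❓❓❓⬛⬛⬛⬛⬛⬛❓❓
❓❓❓❓⬛⬛⬛⬛⬛❓❓❓
❓❓❓❓❓❓❓❓❓❓❓❓
❓❓❓❓❓❓❓❓❓❓❓❓
❓❓❓❓❓❓❓❓❓❓❓❓

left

❓❓❓❓❓❓❓❓❓❓❓❓
❓❓❓❓❓❓❓❓❓❓❓❓
❓❓❓❓❓❓❓❓❓❓❓❓
❓❓❓❓❓⬜⬜⬜⬜⬛⬛❓
❓❓❓❓⬜⬜⬜⬜⬜⬜⬜❓
❓❓❓❓⬜⬜⬜⬜⬜⬛⬛❓
❓❓❓❓⬜⬜🔴⬜⬜⬛⬛❓
❓❓❓❓⬛⬛⬛⬛⬛⬛⬛❓
❓❓❓❓⬛⬛⬛⬛⬛⬛❓❓
❓❓❓❓❓❓❓❓❓❓❓❓
❓❓❓❓❓❓❓❓❓❓❓❓
❓❓❓❓❓❓❓❓❓❓❓❓

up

⬛⬛⬛⬛⬛⬛⬛⬛⬛⬛⬛⬛
❓❓❓❓❓❓❓❓❓❓❓❓
❓❓❓❓❓❓❓❓❓❓❓❓
❓❓❓❓❓❓❓❓❓❓❓❓
❓❓❓❓⬜⬜⬜⬜⬜⬛⬛❓
❓❓❓❓⬜⬜⬜⬜⬜⬜⬜❓
❓❓❓❓⬜⬜🔴⬜⬜⬛⬛❓
❓❓❓❓⬜⬜⬜⬜⬜⬛⬛❓
❓❓❓❓⬛⬛⬛⬛⬛⬛⬛❓
❓❓❓❓⬛⬛⬛⬛⬛⬛❓❓
❓❓❓❓❓❓❓❓❓❓❓❓
❓❓❓❓❓❓❓❓❓❓❓❓

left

⬛⬛⬛⬛⬛⬛⬛⬛⬛⬛⬛⬛
❓❓❓❓❓❓❓❓❓❓❓❓
❓❓❓❓❓❓❓❓❓❓❓❓
❓❓❓❓❓❓❓❓❓❓❓❓
❓❓❓❓⬜⬜⬜⬜⬜⬜⬛⬛
❓❓❓❓⬜⬜⬜⬜⬜⬜⬜⬜
❓❓❓❓⬜⬜🔴⬜⬜⬜⬛⬛
❓❓❓❓⬜⬜⬜⬜⬜⬜⬛⬛
❓❓❓❓⬛⬛⬛⬛⬛⬛⬛⬛
❓❓❓❓❓⬛⬛⬛⬛⬛⬛❓
❓❓❓❓❓❓❓❓❓❓❓❓
❓❓❓❓❓❓❓❓❓❓❓❓

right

⬛⬛⬛⬛⬛⬛⬛⬛⬛⬛⬛⬛
❓❓❓❓❓❓❓❓❓❓❓❓
❓❓❓❓❓❓❓❓❓❓❓❓
❓❓❓❓❓❓❓❓❓❓❓❓
❓❓❓⬜⬜⬜⬜⬜⬜⬛⬛❓
❓❓❓⬜⬜⬜⬜⬜⬜⬜⬜❓
❓❓❓⬜⬜⬜🔴⬜⬜⬛⬛❓
❓❓❓⬜⬜⬜⬜⬜⬜⬛⬛❓
❓❓❓⬛⬛⬛⬛⬛⬛⬛⬛❓
❓❓❓❓⬛⬛⬛⬛⬛⬛❓❓
❓❓❓❓❓❓❓❓❓❓❓❓
❓❓❓❓❓❓❓❓❓❓❓❓

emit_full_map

⬜⬜⬜⬜⬜⬜⬛⬛
⬜⬜⬜⬜⬜⬜⬜⬜
⬜⬜⬜🔴⬜⬜⬛⬛
⬜⬜⬜⬜⬜⬜⬛⬛
⬛⬛⬛⬛⬛⬛⬛⬛
❓⬛⬛⬛⬛⬛⬛❓

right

⬛⬛⬛⬛⬛⬛⬛⬛⬛⬛⬛⬛
❓❓❓❓❓❓❓❓❓❓❓❓
❓❓❓❓❓❓❓❓❓❓❓❓
❓❓❓❓❓❓❓❓❓❓❓❓
❓❓⬜⬜⬜⬜⬜⬜⬛⬛❓❓
❓❓⬜⬜⬜⬜⬜⬜⬜⬜❓❓
❓❓⬜⬜⬜⬜🔴⬜⬛⬛❓❓
❓❓⬜⬜⬜⬜⬜⬜⬛⬛❓❓
❓❓⬛⬛⬛⬛⬛⬛⬛⬛❓❓
❓❓❓⬛⬛⬛⬛⬛⬛❓❓❓
❓❓❓❓❓❓❓❓❓❓❓❓
❓❓❓❓❓❓❓❓❓❓❓❓

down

❓❓❓❓❓❓❓❓❓❓❓❓
❓❓❓❓❓❓❓❓❓❓❓❓
❓❓❓❓❓❓❓❓❓❓❓❓
❓❓⬜⬜⬜⬜⬜⬜⬛⬛❓❓
❓❓⬜⬜⬜⬜⬜⬜⬜⬜❓❓
❓❓⬜⬜⬜⬜⬜⬜⬛⬛❓❓
❓❓⬜⬜⬜⬜🔴⬜⬛⬛❓❓
❓❓⬛⬛⬛⬛⬛⬛⬛⬛❓❓
❓❓❓⬛⬛⬛⬛⬛⬛❓❓❓
❓❓❓❓❓❓❓❓❓❓❓❓
❓❓❓❓❓❓❓❓❓❓❓❓
❓❓❓❓❓❓❓❓❓❓❓❓

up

⬛⬛⬛⬛⬛⬛⬛⬛⬛⬛⬛⬛
❓❓❓❓❓❓❓❓❓❓❓❓
❓❓❓❓❓❓❓❓❓❓❓❓
❓❓❓❓❓❓❓❓❓❓❓❓
❓❓⬜⬜⬜⬜⬜⬜⬛⬛❓❓
❓❓⬜⬜⬜⬜⬜⬜⬜⬜❓❓
❓❓⬜⬜⬜⬜🔴⬜⬛⬛❓❓
❓❓⬜⬜⬜⬜⬜⬜⬛⬛❓❓
❓❓⬛⬛⬛⬛⬛⬛⬛⬛❓❓
❓❓❓⬛⬛⬛⬛⬛⬛❓❓❓
❓❓❓❓❓❓❓❓❓❓❓❓
❓❓❓❓❓❓❓❓❓❓❓❓

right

⬛⬛⬛⬛⬛⬛⬛⬛⬛⬛⬛⬛
❓❓❓❓❓❓❓❓❓❓❓❓
❓❓❓❓❓❓❓❓❓❓❓❓
❓❓❓❓❓❓❓❓❓❓❓❓
❓⬜⬜⬜⬜⬜⬜⬛⬛❓❓❓
❓⬜⬜⬜⬜⬜⬜⬜⬜❓❓❓
❓⬜⬜⬜⬜⬜🔴⬛⬛❓❓❓
❓⬜⬜⬜⬜⬜⬜⬛⬛❓❓❓
❓⬛⬛⬛⬛⬛⬛⬛⬛❓❓❓
❓❓⬛⬛⬛⬛⬛⬛❓❓❓❓
❓❓❓❓❓❓❓❓❓❓❓❓
❓❓❓❓❓❓❓❓❓❓❓❓

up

⬛⬛⬛⬛⬛⬛⬛⬛⬛⬛⬛⬛
⬛⬛⬛⬛⬛⬛⬛⬛⬛⬛⬛⬛
❓❓❓❓❓❓❓❓❓❓❓❓
❓❓❓❓❓❓❓❓❓❓❓❓
❓❓❓❓⬜⬜⬜⬛⬛❓❓❓
❓⬜⬜⬜⬜⬜⬜⬛⬛❓❓❓
❓⬜⬜⬜⬜⬜🔴⬜⬜❓❓❓
❓⬜⬜⬜⬜⬜⬜⬛⬛❓❓❓
❓⬜⬜⬜⬜⬜⬜⬛⬛❓❓❓
❓⬛⬛⬛⬛⬛⬛⬛⬛❓❓❓
❓❓⬛⬛⬛⬛⬛⬛❓❓❓❓
❓❓❓❓❓❓❓❓❓❓❓❓

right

⬛⬛⬛⬛⬛⬛⬛⬛⬛⬛⬛⬛
⬛⬛⬛⬛⬛⬛⬛⬛⬛⬛⬛⬛
❓❓❓❓❓❓❓❓❓❓❓❓
❓❓❓❓❓❓❓❓❓❓❓❓
❓❓❓⬜⬜⬜⬛⬛⬛❓❓❓
⬜⬜⬜⬜⬜⬜⬛⬛⬛❓❓❓
⬜⬜⬜⬜⬜⬜🔴⬜⬜❓❓❓
⬜⬜⬜⬜⬜⬜⬛⬛⬜❓❓❓
⬜⬜⬜⬜⬜⬜⬛⬛⬜❓❓❓
⬛⬛⬛⬛⬛⬛⬛⬛❓❓❓❓
❓⬛⬛⬛⬛⬛⬛❓❓❓❓❓
❓❓❓❓❓❓❓❓❓❓❓❓

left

⬛⬛⬛⬛⬛⬛⬛⬛⬛⬛⬛⬛
⬛⬛⬛⬛⬛⬛⬛⬛⬛⬛⬛⬛
❓❓❓❓❓❓❓❓❓❓❓❓
❓❓❓❓❓❓❓❓❓❓❓❓
❓❓❓❓⬜⬜⬜⬛⬛⬛❓❓
❓⬜⬜⬜⬜⬜⬜⬛⬛⬛❓❓
❓⬜⬜⬜⬜⬜🔴⬜⬜⬜❓❓
❓⬜⬜⬜⬜⬜⬜⬛⬛⬜❓❓
❓⬜⬜⬜⬜⬜⬜⬛⬛⬜❓❓
❓⬛⬛⬛⬛⬛⬛⬛⬛❓❓❓
❓❓⬛⬛⬛⬛⬛⬛❓❓❓❓
❓❓❓❓❓❓❓❓❓❓❓❓

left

⬛⬛⬛⬛⬛⬛⬛⬛⬛⬛⬛⬛
⬛⬛⬛⬛⬛⬛⬛⬛⬛⬛⬛⬛
❓❓❓❓❓❓❓❓❓❓❓❓
❓❓❓❓❓❓❓❓❓❓❓❓
❓❓❓❓⬜⬜⬜⬜⬛⬛⬛❓
❓❓⬜⬜⬜⬜⬜⬜⬛⬛⬛❓
❓❓⬜⬜⬜⬜🔴⬜⬜⬜⬜❓
❓❓⬜⬜⬜⬜⬜⬜⬛⬛⬜❓
❓❓⬜⬜⬜⬜⬜⬜⬛⬛⬜❓
❓❓⬛⬛⬛⬛⬛⬛⬛⬛❓❓
❓❓❓⬛⬛⬛⬛⬛⬛❓❓❓
❓❓❓❓❓❓❓❓❓❓❓❓

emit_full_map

❓❓⬜⬜⬜⬜⬛⬛⬛
⬜⬜⬜⬜⬜⬜⬛⬛⬛
⬜⬜⬜⬜🔴⬜⬜⬜⬜
⬜⬜⬜⬜⬜⬜⬛⬛⬜
⬜⬜⬜⬜⬜⬜⬛⬛⬜
⬛⬛⬛⬛⬛⬛⬛⬛❓
❓⬛⬛⬛⬛⬛⬛❓❓

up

⬛⬛⬛⬛⬛⬛⬛⬛⬛⬛⬛⬛
⬛⬛⬛⬛⬛⬛⬛⬛⬛⬛⬛⬛
⬛⬛⬛⬛⬛⬛⬛⬛⬛⬛⬛⬛
❓❓❓❓❓❓❓❓❓❓❓❓
❓❓❓❓⬜⬜📦⬜⬛❓❓❓
❓❓❓❓⬜⬜⬜⬜⬛⬛⬛❓
❓❓⬜⬜⬜⬜🔴⬜⬛⬛⬛❓
❓❓⬜⬜⬜⬜⬜⬜⬜⬜⬜❓
❓❓⬜⬜⬜⬜⬜⬜⬛⬛⬜❓
❓❓⬜⬜⬜⬜⬜⬜⬛⬛⬜❓
❓❓⬛⬛⬛⬛⬛⬛⬛⬛❓❓
❓❓❓⬛⬛⬛⬛⬛⬛❓❓❓

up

⬛⬛⬛⬛⬛⬛⬛⬛⬛⬛⬛⬛
⬛⬛⬛⬛⬛⬛⬛⬛⬛⬛⬛⬛
⬛⬛⬛⬛⬛⬛⬛⬛⬛⬛⬛⬛
⬛⬛⬛⬛⬛⬛⬛⬛⬛⬛⬛⬛
❓❓❓❓⬛⬛⬛⬛⬛❓❓❓
❓❓❓❓⬜⬜📦⬜⬛❓❓❓
❓❓❓❓⬜⬜🔴⬜⬛⬛⬛❓
❓❓⬜⬜⬜⬜⬜⬜⬛⬛⬛❓
❓❓⬜⬜⬜⬜⬜⬜⬜⬜⬜❓
❓❓⬜⬜⬜⬜⬜⬜⬛⬛⬜❓
❓❓⬜⬜⬜⬜⬜⬜⬛⬛⬜❓
❓❓⬛⬛⬛⬛⬛⬛⬛⬛❓❓

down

⬛⬛⬛⬛⬛⬛⬛⬛⬛⬛⬛⬛
⬛⬛⬛⬛⬛⬛⬛⬛⬛⬛⬛⬛
⬛⬛⬛⬛⬛⬛⬛⬛⬛⬛⬛⬛
❓❓❓❓⬛⬛⬛⬛⬛❓❓❓
❓❓❓❓⬜⬜📦⬜⬛❓❓❓
❓❓❓❓⬜⬜⬜⬜⬛⬛⬛❓
❓❓⬜⬜⬜⬜🔴⬜⬛⬛⬛❓
❓❓⬜⬜⬜⬜⬜⬜⬜⬜⬜❓
❓❓⬜⬜⬜⬜⬜⬜⬛⬛⬜❓
❓❓⬜⬜⬜⬜⬜⬜⬛⬛⬜❓
❓❓⬛⬛⬛⬛⬛⬛⬛⬛❓❓
❓❓❓⬛⬛⬛⬛⬛⬛❓❓❓

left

⬛⬛⬛⬛⬛⬛⬛⬛⬛⬛⬛⬛
⬛⬛⬛⬛⬛⬛⬛⬛⬛⬛⬛⬛
⬛⬛⬛⬛⬛⬛⬛⬛⬛⬛⬛⬛
❓❓❓❓❓⬛⬛⬛⬛⬛❓❓
❓❓❓❓⬜⬜⬜📦⬜⬛❓❓
❓❓❓❓⬜⬜⬜⬜⬜⬛⬛⬛
❓❓❓⬜⬜⬜🔴⬜⬜⬛⬛⬛
❓❓❓⬜⬜⬜⬜⬜⬜⬜⬜⬜
❓❓❓⬜⬜⬜⬜⬜⬜⬛⬛⬜
❓❓❓⬜⬜⬜⬜⬜⬜⬛⬛⬜
❓❓❓⬛⬛⬛⬛⬛⬛⬛⬛❓
❓❓❓❓⬛⬛⬛⬛⬛⬛❓❓

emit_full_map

❓❓⬛⬛⬛⬛⬛❓❓
❓⬜⬜⬜📦⬜⬛❓❓
❓⬜⬜⬜⬜⬜⬛⬛⬛
⬜⬜⬜🔴⬜⬜⬛⬛⬛
⬜⬜⬜⬜⬜⬜⬜⬜⬜
⬜⬜⬜⬜⬜⬜⬛⬛⬜
⬜⬜⬜⬜⬜⬜⬛⬛⬜
⬛⬛⬛⬛⬛⬛⬛⬛❓
❓⬛⬛⬛⬛⬛⬛❓❓


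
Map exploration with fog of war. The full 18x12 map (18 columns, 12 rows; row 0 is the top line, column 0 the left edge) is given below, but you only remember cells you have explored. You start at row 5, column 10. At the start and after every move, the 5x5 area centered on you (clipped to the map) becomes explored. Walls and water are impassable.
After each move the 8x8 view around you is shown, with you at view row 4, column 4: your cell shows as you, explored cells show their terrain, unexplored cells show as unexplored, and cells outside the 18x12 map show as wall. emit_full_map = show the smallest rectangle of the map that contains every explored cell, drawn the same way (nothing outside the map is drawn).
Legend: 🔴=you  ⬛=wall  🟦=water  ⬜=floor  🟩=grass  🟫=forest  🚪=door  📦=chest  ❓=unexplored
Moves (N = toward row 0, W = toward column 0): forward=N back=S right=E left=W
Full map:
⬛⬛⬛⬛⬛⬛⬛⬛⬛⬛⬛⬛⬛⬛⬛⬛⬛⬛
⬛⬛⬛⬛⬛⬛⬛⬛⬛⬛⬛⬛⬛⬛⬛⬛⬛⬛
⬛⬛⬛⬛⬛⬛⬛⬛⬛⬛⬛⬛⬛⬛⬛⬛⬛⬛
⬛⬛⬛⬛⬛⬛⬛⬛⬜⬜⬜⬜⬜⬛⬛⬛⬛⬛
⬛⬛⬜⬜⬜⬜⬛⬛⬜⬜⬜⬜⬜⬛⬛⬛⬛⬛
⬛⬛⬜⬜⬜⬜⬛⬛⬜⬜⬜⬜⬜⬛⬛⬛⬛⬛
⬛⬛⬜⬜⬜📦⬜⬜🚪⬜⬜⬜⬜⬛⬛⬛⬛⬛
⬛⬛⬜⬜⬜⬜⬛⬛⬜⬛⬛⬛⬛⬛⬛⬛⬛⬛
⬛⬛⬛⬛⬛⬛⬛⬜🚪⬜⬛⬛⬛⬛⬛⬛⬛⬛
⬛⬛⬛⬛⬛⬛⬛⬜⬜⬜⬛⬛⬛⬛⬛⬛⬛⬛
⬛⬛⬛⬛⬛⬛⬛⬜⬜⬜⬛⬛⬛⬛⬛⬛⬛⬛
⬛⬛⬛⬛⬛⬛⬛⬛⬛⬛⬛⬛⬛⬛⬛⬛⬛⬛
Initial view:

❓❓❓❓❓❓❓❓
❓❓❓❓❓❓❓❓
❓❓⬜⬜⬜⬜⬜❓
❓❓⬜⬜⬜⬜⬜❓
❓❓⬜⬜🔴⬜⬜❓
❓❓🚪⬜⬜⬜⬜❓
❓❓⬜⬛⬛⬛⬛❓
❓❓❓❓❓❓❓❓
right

❓❓❓❓❓❓❓❓
❓❓❓❓❓❓❓❓
❓⬜⬜⬜⬜⬜⬛❓
❓⬜⬜⬜⬜⬜⬛❓
❓⬜⬜⬜🔴⬜⬛❓
❓🚪⬜⬜⬜⬜⬛❓
❓⬜⬛⬛⬛⬛⬛❓
❓❓❓❓❓❓❓❓

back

❓❓❓❓❓❓❓❓
❓⬜⬜⬜⬜⬜⬛❓
❓⬜⬜⬜⬜⬜⬛❓
❓⬜⬜⬜⬜⬜⬛❓
❓🚪⬜⬜🔴⬜⬛❓
❓⬜⬛⬛⬛⬛⬛❓
❓❓⬜⬛⬛⬛⬛❓
❓❓❓❓❓❓❓❓

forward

❓❓❓❓❓❓❓❓
❓❓❓❓❓❓❓❓
❓⬜⬜⬜⬜⬜⬛❓
❓⬜⬜⬜⬜⬜⬛❓
❓⬜⬜⬜🔴⬜⬛❓
❓🚪⬜⬜⬜⬜⬛❓
❓⬜⬛⬛⬛⬛⬛❓
❓❓⬜⬛⬛⬛⬛❓

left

❓❓❓❓❓❓❓❓
❓❓❓❓❓❓❓❓
❓❓⬜⬜⬜⬜⬜⬛
❓❓⬜⬜⬜⬜⬜⬛
❓❓⬜⬜🔴⬜⬜⬛
❓❓🚪⬜⬜⬜⬜⬛
❓❓⬜⬛⬛⬛⬛⬛
❓❓❓⬜⬛⬛⬛⬛

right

❓❓❓❓❓❓❓❓
❓❓❓❓❓❓❓❓
❓⬜⬜⬜⬜⬜⬛❓
❓⬜⬜⬜⬜⬜⬛❓
❓⬜⬜⬜🔴⬜⬛❓
❓🚪⬜⬜⬜⬜⬛❓
❓⬜⬛⬛⬛⬛⬛❓
❓❓⬜⬛⬛⬛⬛❓

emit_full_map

⬜⬜⬜⬜⬜⬛
⬜⬜⬜⬜⬜⬛
⬜⬜⬜🔴⬜⬛
🚪⬜⬜⬜⬜⬛
⬜⬛⬛⬛⬛⬛
❓⬜⬛⬛⬛⬛

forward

❓❓❓❓❓❓❓❓
❓❓❓❓❓❓❓❓
❓❓⬛⬛⬛⬛⬛❓
❓⬜⬜⬜⬜⬜⬛❓
❓⬜⬜⬜🔴⬜⬛❓
❓⬜⬜⬜⬜⬜⬛❓
❓🚪⬜⬜⬜⬜⬛❓
❓⬜⬛⬛⬛⬛⬛❓

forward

⬛⬛⬛⬛⬛⬛⬛⬛
❓❓❓❓❓❓❓❓
❓❓⬛⬛⬛⬛⬛❓
❓❓⬛⬛⬛⬛⬛❓
❓⬜⬜⬜🔴⬜⬛❓
❓⬜⬜⬜⬜⬜⬛❓
❓⬜⬜⬜⬜⬜⬛❓
❓🚪⬜⬜⬜⬜⬛❓

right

⬛⬛⬛⬛⬛⬛⬛⬛
❓❓❓❓❓❓❓❓
❓⬛⬛⬛⬛⬛⬛❓
❓⬛⬛⬛⬛⬛⬛❓
⬜⬜⬜⬜🔴⬛⬛❓
⬜⬜⬜⬜⬜⬛⬛❓
⬜⬜⬜⬜⬜⬛⬛❓
🚪⬜⬜⬜⬜⬛❓❓

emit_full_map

❓⬛⬛⬛⬛⬛⬛
❓⬛⬛⬛⬛⬛⬛
⬜⬜⬜⬜🔴⬛⬛
⬜⬜⬜⬜⬜⬛⬛
⬜⬜⬜⬜⬜⬛⬛
🚪⬜⬜⬜⬜⬛❓
⬜⬛⬛⬛⬛⬛❓
❓⬜⬛⬛⬛⬛❓
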